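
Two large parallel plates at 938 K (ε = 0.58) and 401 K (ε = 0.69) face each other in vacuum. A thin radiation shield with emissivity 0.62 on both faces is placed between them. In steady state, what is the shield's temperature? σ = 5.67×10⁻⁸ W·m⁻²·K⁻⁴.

T_s ≈ 783 K

In steady state the net flux on the hot side equals that on the cold side.
σ(T₁⁴−T_s⁴)/D₁ = σ(T_s⁴−T₂⁴)/D₂, with D₁ = 1/ε₁+1/ε_s−1 = 2.337, D₂ = 1/ε_s+1/ε₂−1 = 2.062.
Solve for T_s⁴: T_s⁴ = (D₂·T₁⁴ + D₁·T₂⁴)/(D₁+D₂) = 3.766×10¹¹ K⁴.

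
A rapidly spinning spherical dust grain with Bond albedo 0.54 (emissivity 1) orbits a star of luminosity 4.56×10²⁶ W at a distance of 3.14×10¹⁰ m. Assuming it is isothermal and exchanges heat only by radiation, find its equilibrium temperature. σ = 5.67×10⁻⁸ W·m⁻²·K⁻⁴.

First find the stellar flux at distance d: S = L/(4πd²) = 4.56×10²⁶/(4π·(3.14×10¹⁰)²) = 36800 W/m².
For an isothermal sphere, absorbed (1−a)S·πr² = emitted σ·4πr²·T⁴, so T⁴ = (1−a)S/(4σ).
T⁴ = 0.460·36800/(4·5.67×10⁻⁸) = 7.465×10¹⁰ K⁴.

T ≈ 523 K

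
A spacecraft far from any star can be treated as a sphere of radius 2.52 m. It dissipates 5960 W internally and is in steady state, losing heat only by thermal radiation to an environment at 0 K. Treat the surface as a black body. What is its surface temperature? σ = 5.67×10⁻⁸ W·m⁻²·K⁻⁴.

Steady state: internal power = radiated power, P = εσA T⁴.
Radiating area A = 4πr² = 79.80 m².
T⁴ = P/(εσA) = 5960/(1.0·5.67×10⁻⁸·79.80) = 1.317×10⁹ K⁴.
T = (1.317×10⁹)^(1/4).

T ≈ 191 K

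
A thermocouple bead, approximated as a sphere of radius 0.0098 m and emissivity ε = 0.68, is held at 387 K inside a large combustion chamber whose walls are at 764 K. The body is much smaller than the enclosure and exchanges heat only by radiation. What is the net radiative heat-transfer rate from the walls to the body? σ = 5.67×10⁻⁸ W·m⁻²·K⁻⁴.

For a small grey body in a large enclosure: P_net = εσA(T_body⁴ − T_wall⁴).
A = 4πr² = 0.001207 m²; T_body⁴ − T_wall⁴ = 2.243×10¹⁰ − 3.407×10¹¹ = -3.183×10¹¹ K⁴.
|P_net| = 0.68·5.67×10⁻⁸·0.001207·3.183×10¹¹.

P_net ≈ 14.8 W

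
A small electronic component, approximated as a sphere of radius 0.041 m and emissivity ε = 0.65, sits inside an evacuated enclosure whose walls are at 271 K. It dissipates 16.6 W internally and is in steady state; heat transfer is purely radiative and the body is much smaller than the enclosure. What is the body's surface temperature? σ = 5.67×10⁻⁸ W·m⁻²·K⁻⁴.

For a small grey body in a large enclosure, net radiated power = εσA(T⁴ − T_w⁴).
Steady state: P = εσA(T⁴ − T_w⁴) with A = 4πr² = 0.02112 m².
T⁴ = P/(εσA) + T_w⁴ = 16.6/(0.65·5.67×10⁻⁸·0.02112) + (271)⁴
    = 2.132×10¹⁰ + 5.394×10⁹ = 2.672×10¹⁰ K⁴.

T ≈ 404 K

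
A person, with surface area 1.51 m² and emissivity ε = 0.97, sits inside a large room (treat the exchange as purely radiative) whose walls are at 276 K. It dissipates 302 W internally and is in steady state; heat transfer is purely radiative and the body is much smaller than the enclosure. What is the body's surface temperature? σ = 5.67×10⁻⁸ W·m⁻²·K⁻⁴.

T ≈ 312 K

For a small grey body in a large enclosure, net radiated power = εσA(T⁴ − T_w⁴).
Steady state: P = εσA(T⁴ − T_w⁴) with A = 1.51 m².
T⁴ = P/(εσA) + T_w⁴ = 302/(0.97·5.67×10⁻⁸·1.510) + (276)⁴
    = 3.636×10⁹ + 5.803×10⁹ = 9.439×10⁹ K⁴.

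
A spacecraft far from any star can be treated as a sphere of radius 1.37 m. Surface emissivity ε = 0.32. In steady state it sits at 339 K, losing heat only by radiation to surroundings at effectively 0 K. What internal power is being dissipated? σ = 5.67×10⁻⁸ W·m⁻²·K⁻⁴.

P ≈ 5650 W

Steady state: P = εσA T⁴.
A = 4πr² = 23.59 m²; T⁴ = (339)⁴ = 1.321×10¹⁰ K⁴.
P = 0.32 × 5.67×10⁻⁸ × 23.59 × 1.321×10¹⁰.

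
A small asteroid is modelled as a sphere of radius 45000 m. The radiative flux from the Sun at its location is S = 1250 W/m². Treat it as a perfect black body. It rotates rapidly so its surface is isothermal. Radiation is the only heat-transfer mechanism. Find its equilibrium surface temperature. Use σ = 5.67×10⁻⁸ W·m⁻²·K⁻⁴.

At equilibrium, absorbed power = emitted power.
Absorbing cross-section = πr² = 6.362×10⁹ m²; emitting surface = 4πr² = 2.545×10¹⁰ m² (ratio 4).
S·A_cross = εσ·A_surf·T⁴  ⇒  T⁴ = S/(4σ).
T⁴ = 1.00·1250/(4·5.67×10⁻⁸) = 5.511×10⁹ K⁴.
T = (5.511×10⁹)^(1/4).

T ≈ 272 K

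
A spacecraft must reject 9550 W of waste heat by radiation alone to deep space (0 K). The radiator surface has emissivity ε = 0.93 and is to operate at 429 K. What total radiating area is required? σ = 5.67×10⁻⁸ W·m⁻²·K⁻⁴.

P = εσA T⁴ ⇒ A = P/(εσT⁴).
T⁴ = 3.387×10¹⁰ K⁴.
A = 9550/(0.93 × 5.67×10⁻⁸ × 3.387×10¹⁰).

A ≈ 5.35 m²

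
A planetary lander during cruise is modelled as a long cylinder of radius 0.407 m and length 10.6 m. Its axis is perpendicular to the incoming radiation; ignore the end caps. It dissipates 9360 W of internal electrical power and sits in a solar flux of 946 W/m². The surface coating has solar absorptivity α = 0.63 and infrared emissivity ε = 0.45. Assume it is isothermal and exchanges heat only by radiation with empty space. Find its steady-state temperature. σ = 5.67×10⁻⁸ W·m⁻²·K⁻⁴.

At steady state, absorbed solar power + internal power = radiated power.
Absorbed: α·S·A_cross = 0.63·946·8.628 = 5142 W (cross-section 2rL).
Total input = 5142 + 9360 = 14500 W.
Radiated: εσ·A_surf·T⁴ with A_surf = 2πrL = 27.11 m².
T⁴ = 14500/(0.45·5.67×10⁻⁸·27.11) = 2.097×10¹⁰ K⁴.

T ≈ 381 K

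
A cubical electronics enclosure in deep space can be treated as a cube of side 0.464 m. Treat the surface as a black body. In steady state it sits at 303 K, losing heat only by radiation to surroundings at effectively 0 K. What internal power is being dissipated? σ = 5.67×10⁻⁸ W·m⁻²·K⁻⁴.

Steady state: P = εσA T⁴.
A = 6L² = 1.292 m²; T⁴ = (303)⁴ = 8.429×10⁹ K⁴.
P = 1.0 × 5.67×10⁻⁸ × 1.292 × 8.429×10⁹.

P ≈ 617 W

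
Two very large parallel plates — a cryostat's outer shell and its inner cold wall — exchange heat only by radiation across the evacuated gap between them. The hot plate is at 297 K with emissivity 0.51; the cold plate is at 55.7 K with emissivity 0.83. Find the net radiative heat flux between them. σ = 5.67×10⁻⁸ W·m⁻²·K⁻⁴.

q ≈ 203 W/m²

For two infinite grey parallel plates, q = σ(T₁⁴ − T₂⁴)/(1/ε₁ + 1/ε₂ − 1).
T₁⁴ − T₂⁴ = 7.781×10⁹ − 9.625×10⁶ = 7.771×10⁹ K⁴.
1/ε₁ + 1/ε₂ − 1 = 1.961 + 1.205 − 1 = 2.166.
q = 5.67×10⁻⁸ × 7.771×10⁹ / 2.166.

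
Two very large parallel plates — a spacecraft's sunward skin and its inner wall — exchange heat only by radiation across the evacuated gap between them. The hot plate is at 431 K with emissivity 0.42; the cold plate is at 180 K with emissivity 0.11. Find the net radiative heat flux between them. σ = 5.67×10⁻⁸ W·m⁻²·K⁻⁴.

q ≈ 181 W/m²

For two infinite grey parallel plates, q = σ(T₁⁴ − T₂⁴)/(1/ε₁ + 1/ε₂ − 1).
T₁⁴ − T₂⁴ = 3.451×10¹⁰ − 1.050×10⁹ = 3.346×10¹⁰ K⁴.
1/ε₁ + 1/ε₂ − 1 = 2.381 + 9.091 − 1 = 10.47.
q = 5.67×10⁻⁸ × 3.346×10¹⁰ / 10.47.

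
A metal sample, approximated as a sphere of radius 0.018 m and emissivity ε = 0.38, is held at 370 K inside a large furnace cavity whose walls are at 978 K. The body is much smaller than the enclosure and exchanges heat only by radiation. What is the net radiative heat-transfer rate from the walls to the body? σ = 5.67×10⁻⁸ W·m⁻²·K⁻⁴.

P_net ≈ 78.6 W

For a small grey body in a large enclosure: P_net = εσA(T_body⁴ − T_wall⁴).
A = 4πr² = 0.004072 m²; T_body⁴ − T_wall⁴ = 1.874×10¹⁰ − 9.149×10¹¹ = -8.961×10¹¹ K⁴.
|P_net| = 0.38·5.67×10⁻⁸·0.004072·8.961×10¹¹.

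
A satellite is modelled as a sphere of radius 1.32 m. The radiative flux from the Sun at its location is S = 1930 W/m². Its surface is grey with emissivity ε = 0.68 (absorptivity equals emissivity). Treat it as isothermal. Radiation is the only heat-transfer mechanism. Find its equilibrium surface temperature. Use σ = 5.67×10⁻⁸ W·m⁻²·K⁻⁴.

T ≈ 304 K

At equilibrium, absorbed power = emitted power.
Absorbing cross-section = πr² = 5.474 m²; emitting surface = 4πr² = 21.90 m² (ratio 4).
εS·A_cross = εσ·A_surf·T⁴  ⇒  T⁴ = S/(4σ)   (ε cancels).
T⁴ = 1930/(4·5.67×10⁻⁸) = 8.510×10⁹ K⁴.
T = (8.510×10⁹)^(1/4).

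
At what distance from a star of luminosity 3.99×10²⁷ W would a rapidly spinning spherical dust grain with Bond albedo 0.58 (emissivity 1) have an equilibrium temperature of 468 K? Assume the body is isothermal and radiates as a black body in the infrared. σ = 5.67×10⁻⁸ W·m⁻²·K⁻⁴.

For an isothermal black-emitting sphere, (1−a)S·πr² = σ·4πr²·T⁴ ⇒ S = 4σT⁴/(1−a).
S = 4·5.67×10⁻⁸·(468)⁴/0.420 = 25900 W/m².
Flux falls as S = L/(4πd²), so d = √(L/(4πS)) = √(3.99×10²⁷/(4π·25900)).

d ≈ 1.11×10¹¹ m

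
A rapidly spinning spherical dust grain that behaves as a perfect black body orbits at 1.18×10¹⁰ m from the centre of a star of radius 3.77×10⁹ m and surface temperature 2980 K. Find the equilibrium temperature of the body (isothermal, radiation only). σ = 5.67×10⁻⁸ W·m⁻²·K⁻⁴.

T ≈ 1190 K

The star's surface emits σT_*⁴; at distance d the flux is S = σT_*⁴(R_*/d)².
S = 5.67×10⁻⁸·(2980)⁴·(3.77×10⁹/1.18×10¹⁰)² = 4.564×10⁵ W/m².
For an isothermal sphere T⁴ = (1−a)S/(4σ) = 2.012×10¹² K⁴.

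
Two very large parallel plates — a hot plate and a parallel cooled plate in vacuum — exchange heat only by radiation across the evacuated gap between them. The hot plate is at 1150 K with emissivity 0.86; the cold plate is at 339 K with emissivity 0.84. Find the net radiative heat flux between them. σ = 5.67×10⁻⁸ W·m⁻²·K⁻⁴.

For two infinite grey parallel plates, q = σ(T₁⁴ − T₂⁴)/(1/ε₁ + 1/ε₂ − 1).
T₁⁴ − T₂⁴ = 1.749×10¹² − 1.321×10¹⁰ = 1.736×10¹² K⁴.
1/ε₁ + 1/ε₂ − 1 = 1.163 + 1.190 − 1 = 1.353.
q = 5.67×10⁻⁸ × 1.736×10¹² / 1.353.

q ≈ 72700 W/m²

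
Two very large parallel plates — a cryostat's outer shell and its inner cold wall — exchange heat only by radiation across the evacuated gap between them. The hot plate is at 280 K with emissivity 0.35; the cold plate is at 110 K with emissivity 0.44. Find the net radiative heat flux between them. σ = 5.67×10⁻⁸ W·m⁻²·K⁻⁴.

For two infinite grey parallel plates, q = σ(T₁⁴ − T₂⁴)/(1/ε₁ + 1/ε₂ − 1).
T₁⁴ − T₂⁴ = 6.147×10⁹ − 1.464×10⁸ = 6.000×10⁹ K⁴.
1/ε₁ + 1/ε₂ − 1 = 2.857 + 2.273 − 1 = 4.130.
q = 5.67×10⁻⁸ × 6.000×10⁹ / 4.130.

q ≈ 82.4 W/m²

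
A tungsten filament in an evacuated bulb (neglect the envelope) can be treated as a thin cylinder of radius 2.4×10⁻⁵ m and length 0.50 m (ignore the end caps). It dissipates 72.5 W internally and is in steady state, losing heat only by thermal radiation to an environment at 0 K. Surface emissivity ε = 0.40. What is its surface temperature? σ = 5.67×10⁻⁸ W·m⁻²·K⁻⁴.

Steady state: internal power = radiated power, P = εσA T⁴.
Radiating area A = 2πrL = 7.540×10⁻⁵ m².
T⁴ = P/(εσA) = 72.5/(0.40·5.67×10⁻⁸·7.540×10⁻⁵) = 4.240×10¹³ K⁴.
T = (4.240×10¹³)^(1/4).

T ≈ 2550 K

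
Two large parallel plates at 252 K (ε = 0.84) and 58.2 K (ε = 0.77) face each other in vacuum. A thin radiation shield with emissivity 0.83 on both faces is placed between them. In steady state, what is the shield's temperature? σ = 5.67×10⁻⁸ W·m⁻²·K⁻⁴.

In steady state the net flux on the hot side equals that on the cold side.
σ(T₁⁴−T_s⁴)/D₁ = σ(T_s⁴−T₂⁴)/D₂, with D₁ = 1/ε₁+1/ε_s−1 = 1.395, D₂ = 1/ε_s+1/ε₂−1 = 1.504.
Solve for T_s⁴: T_s⁴ = (D₂·T₁⁴ + D₁·T₂⁴)/(D₁+D₂) = 2.097×10⁹ K⁴.

T_s ≈ 214 K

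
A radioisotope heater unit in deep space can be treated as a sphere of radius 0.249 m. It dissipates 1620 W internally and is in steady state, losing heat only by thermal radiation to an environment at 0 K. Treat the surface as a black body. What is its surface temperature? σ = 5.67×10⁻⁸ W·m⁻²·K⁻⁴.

T ≈ 438 K

Steady state: internal power = radiated power, P = εσA T⁴.
Radiating area A = 4πr² = 0.7791 m².
T⁴ = P/(εσA) = 1620/(1.0·5.67×10⁻⁸·0.7791) = 3.667×10¹⁰ K⁴.
T = (3.667×10¹⁰)^(1/4).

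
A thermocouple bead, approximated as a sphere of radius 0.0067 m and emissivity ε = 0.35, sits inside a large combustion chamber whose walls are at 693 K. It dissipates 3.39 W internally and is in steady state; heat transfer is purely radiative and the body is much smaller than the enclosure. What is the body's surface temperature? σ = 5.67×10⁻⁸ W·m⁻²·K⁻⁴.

T ≈ 855 K

For a small grey body in a large enclosure, net radiated power = εσA(T⁴ − T_w⁴).
Steady state: P = εσA(T⁴ − T_w⁴) with A = 4πr² = 5.641×10⁻⁴ m².
T⁴ = P/(εσA) + T_w⁴ = 3.39/(0.35·5.67×10⁻⁸·5.641×10⁻⁴) + (693)⁴
    = 3.028×10¹¹ + 2.306×10¹¹ = 5.335×10¹¹ K⁴.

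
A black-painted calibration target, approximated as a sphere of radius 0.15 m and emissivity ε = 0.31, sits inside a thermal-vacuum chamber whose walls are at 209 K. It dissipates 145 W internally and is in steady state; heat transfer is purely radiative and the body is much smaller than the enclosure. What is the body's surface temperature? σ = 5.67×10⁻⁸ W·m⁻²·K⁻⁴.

For a small grey body in a large enclosure, net radiated power = εσA(T⁴ − T_w⁴).
Steady state: P = εσA(T⁴ − T_w⁴) with A = 4πr² = 0.2827 m².
T⁴ = P/(εσA) + T_w⁴ = 145/(0.31·5.67×10⁻⁸·0.2827) + (209)⁴
    = 2.918×10¹⁰ + 1.908×10⁹ = 3.108×10¹⁰ K⁴.

T ≈ 420 K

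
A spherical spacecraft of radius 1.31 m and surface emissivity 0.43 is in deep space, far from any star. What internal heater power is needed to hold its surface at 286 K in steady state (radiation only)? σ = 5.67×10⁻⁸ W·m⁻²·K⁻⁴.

P ≈ 3520 W

P = εσ·4πr²·T⁴.
4πr² = 21.57 m²; T⁴ = 6.691×10⁹ K⁴.
P = 0.43·5.67×10⁻⁸·21.57·6.691×10⁹.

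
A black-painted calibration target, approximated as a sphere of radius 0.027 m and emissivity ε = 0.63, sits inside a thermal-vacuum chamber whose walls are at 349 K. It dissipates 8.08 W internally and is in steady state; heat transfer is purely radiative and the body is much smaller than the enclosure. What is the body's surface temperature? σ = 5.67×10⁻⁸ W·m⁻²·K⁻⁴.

For a small grey body in a large enclosure, net radiated power = εσA(T⁴ − T_w⁴).
Steady state: P = εσA(T⁴ − T_w⁴) with A = 4πr² = 0.009161 m².
T⁴ = P/(εσA) + T_w⁴ = 8.08/(0.63·5.67×10⁻⁸·0.009161) + (349)⁴
    = 2.469×10¹⁰ + 1.484×10¹⁰ = 3.953×10¹⁰ K⁴.

T ≈ 446 K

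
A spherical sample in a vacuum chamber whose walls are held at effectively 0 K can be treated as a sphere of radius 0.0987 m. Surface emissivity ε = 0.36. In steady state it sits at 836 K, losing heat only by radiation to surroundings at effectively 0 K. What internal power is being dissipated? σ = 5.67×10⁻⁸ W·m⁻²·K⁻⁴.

Steady state: P = εσA T⁴.
A = 4πr² = 0.1224 m²; T⁴ = (836)⁴ = 4.885×10¹¹ K⁴.
P = 0.36 × 5.67×10⁻⁸ × 0.1224 × 4.885×10¹¹.

P ≈ 1220 W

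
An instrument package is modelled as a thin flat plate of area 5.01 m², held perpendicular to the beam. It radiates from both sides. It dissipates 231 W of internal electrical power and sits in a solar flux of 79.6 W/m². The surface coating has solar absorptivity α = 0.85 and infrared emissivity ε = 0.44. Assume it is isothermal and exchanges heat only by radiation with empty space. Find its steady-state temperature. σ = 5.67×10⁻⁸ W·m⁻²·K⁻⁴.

At steady state, absorbed solar power + internal power = radiated power.
Absorbed: α·S·A_cross = 0.85·79.6·5.010 = 339.0 W (cross-section A).
Total input = 339.0 + 231 = 570.0 W.
Radiated: εσ·A_surf·T⁴ with A_surf = 2A = 10.02 m².
T⁴ = 570.0/(0.44·5.67×10⁻⁸·10.02) = 2.280×10⁹ K⁴.

T ≈ 219 K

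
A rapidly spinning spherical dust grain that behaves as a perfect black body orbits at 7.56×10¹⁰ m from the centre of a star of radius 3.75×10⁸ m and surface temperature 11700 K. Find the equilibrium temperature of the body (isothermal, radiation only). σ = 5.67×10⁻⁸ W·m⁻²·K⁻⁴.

The star's surface emits σT_*⁴; at distance d the flux is S = σT_*⁴(R_*/d)².
S = 5.67×10⁻⁸·(11700)⁴·(3.75×10⁸/7.56×10¹⁰)² = 26140 W/m².
For an isothermal sphere T⁴ = (1−a)S/(4σ) = 1.153×10¹¹ K⁴.

T ≈ 583 K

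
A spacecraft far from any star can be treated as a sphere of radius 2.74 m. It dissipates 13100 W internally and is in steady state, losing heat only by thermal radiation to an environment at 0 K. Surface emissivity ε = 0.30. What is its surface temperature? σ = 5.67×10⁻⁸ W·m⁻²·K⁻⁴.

Steady state: internal power = radiated power, P = εσA T⁴.
Radiating area A = 4πr² = 94.34 m².
T⁴ = P/(εσA) = 13100/(0.30·5.67×10⁻⁸·94.34) = 8.163×10⁹ K⁴.
T = (8.163×10⁹)^(1/4).

T ≈ 301 K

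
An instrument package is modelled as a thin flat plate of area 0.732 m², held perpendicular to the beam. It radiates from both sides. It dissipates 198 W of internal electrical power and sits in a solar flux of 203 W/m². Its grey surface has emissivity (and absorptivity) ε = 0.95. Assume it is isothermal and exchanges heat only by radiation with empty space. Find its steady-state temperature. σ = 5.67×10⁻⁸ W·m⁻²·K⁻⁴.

T ≈ 256 K

At steady state, absorbed solar power + internal power = radiated power.
Absorbed: α·S·A_cross = 0.95·203·0.7320 = 141.2 W (cross-section A).
Total input = 141.2 + 198 = 339.2 W.
Radiated: εσ·A_surf·T⁴ with A_surf = 2A = 1.464 m².
T⁴ = 339.2/(0.95·5.67×10⁻⁸·1.464) = 4.301×10⁹ K⁴.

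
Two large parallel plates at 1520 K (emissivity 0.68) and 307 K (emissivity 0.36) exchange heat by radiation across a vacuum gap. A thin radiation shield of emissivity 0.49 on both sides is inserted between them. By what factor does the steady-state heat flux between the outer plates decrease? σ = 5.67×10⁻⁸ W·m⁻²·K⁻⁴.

factor ≈ 1.95

Without shield: q₀ = σΔ(T⁴)/(1/ε₁+1/ε₂−1) with denominator 3.248.
With shield the two gaps are in series; the resistances add: (1/ε₁+1/ε_s−1)+(1/ε_s+1/ε₂−1) = 2.511+3.819 = 6.330.
Heat-flux ratio q₀/q = 6.330/3.248.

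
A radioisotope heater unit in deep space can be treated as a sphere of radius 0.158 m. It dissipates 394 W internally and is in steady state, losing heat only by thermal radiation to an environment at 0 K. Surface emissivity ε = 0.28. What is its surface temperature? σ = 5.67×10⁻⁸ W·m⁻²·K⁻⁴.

Steady state: internal power = radiated power, P = εσA T⁴.
Radiating area A = 4πr² = 0.3137 m².
T⁴ = P/(εσA) = 394/(0.28·5.67×10⁻⁸·0.3137) = 7.911×10¹⁰ K⁴.
T = (7.911×10¹⁰)^(1/4).

T ≈ 530 K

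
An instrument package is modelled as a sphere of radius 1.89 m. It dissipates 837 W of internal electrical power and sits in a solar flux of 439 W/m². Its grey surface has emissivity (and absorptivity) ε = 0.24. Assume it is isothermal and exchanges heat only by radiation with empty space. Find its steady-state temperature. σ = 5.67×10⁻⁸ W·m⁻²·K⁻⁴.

T ≈ 240 K

At steady state, absorbed solar power + internal power = radiated power.
Absorbed: α·S·A_cross = 0.24·439·11.22 = 1182 W (cross-section πr²).
Total input = 1182 + 837 = 2019 W.
Radiated: εσ·A_surf·T⁴ with A_surf = 4πr² = 44.89 m².
T⁴ = 2019/(0.24·5.67×10⁻⁸·44.89) = 3.306×10⁹ K⁴.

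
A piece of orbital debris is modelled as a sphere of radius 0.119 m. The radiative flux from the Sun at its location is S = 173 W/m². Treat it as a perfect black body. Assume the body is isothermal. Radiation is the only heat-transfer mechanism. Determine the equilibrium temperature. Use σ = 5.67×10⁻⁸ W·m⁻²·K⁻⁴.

T ≈ 166 K

At equilibrium, absorbed power = emitted power.
Absorbing cross-section = πr² = 0.04449 m²; emitting surface = 4πr² = 0.1780 m² (ratio 4).
S·A_cross = εσ·A_surf·T⁴  ⇒  T⁴ = S/(4σ).
T⁴ = 1.00·173/(4·5.67×10⁻⁸) = 7.628×10⁸ K⁴.
T = (7.628×10⁸)^(1/4).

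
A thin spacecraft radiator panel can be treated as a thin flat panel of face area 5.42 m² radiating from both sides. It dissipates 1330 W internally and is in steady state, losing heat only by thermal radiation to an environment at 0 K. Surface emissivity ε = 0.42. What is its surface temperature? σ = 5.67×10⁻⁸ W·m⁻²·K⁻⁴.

Steady state: internal power = radiated power, P = εσA T⁴.
Radiating area A = 2·5.42 = 10.84 m².
T⁴ = P/(εσA) = 1330/(0.42·5.67×10⁻⁸·10.84) = 5.152×10⁹ K⁴.
T = (5.152×10⁹)^(1/4).

T ≈ 268 K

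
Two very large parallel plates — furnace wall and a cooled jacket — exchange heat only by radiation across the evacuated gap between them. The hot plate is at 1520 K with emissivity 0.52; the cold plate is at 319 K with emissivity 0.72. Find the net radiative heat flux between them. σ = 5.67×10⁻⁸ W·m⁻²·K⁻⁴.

For two infinite grey parallel plates, q = σ(T₁⁴ − T₂⁴)/(1/ε₁ + 1/ε₂ − 1).
T₁⁴ − T₂⁴ = 5.338×10¹² − 1.036×10¹⁰ = 5.328×10¹² K⁴.
1/ε₁ + 1/ε₂ − 1 = 1.923 + 1.389 − 1 = 2.312.
q = 5.67×10⁻⁸ × 5.328×10¹² / 2.312.

q ≈ 1.31×10⁵ W/m²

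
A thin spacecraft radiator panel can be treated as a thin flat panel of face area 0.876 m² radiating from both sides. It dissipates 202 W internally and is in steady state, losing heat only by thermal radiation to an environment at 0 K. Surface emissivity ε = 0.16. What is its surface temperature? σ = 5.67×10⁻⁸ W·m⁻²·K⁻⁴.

Steady state: internal power = radiated power, P = εσA T⁴.
Radiating area A = 2·0.876 = 1.752 m².
T⁴ = P/(εσA) = 202/(0.16·5.67×10⁻⁸·1.752) = 1.271×10¹⁰ K⁴.
T = (1.271×10¹⁰)^(1/4).

T ≈ 336 K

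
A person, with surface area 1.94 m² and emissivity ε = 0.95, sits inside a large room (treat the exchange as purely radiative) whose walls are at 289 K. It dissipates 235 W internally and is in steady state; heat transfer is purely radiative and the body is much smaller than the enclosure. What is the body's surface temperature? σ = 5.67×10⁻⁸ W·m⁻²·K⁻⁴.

T ≈ 310 K

For a small grey body in a large enclosure, net radiated power = εσA(T⁴ − T_w⁴).
Steady state: P = εσA(T⁴ − T_w⁴) with A = 1.94 m².
T⁴ = P/(εσA) + T_w⁴ = 235/(0.95·5.67×10⁻⁸·1.940) + (289)⁴
    = 2.249×10⁹ + 6.976×10⁹ = 9.225×10⁹ K⁴.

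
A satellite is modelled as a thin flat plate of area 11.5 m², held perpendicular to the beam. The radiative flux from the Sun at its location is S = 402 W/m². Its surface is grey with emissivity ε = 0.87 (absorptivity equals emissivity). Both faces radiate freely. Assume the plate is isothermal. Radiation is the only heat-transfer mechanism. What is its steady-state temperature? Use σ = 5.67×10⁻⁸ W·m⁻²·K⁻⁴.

T ≈ 244 K

At equilibrium, absorbed power = emitted power.
Absorbing cross-section = A = 11.50 m²; emitting surface = 2A = 23.00 m² (ratio 2).
εS·A_cross = εσ·A_surf·T⁴  ⇒  T⁴ = S/(2σ)   (ε cancels).
T⁴ = 402/(2·5.67×10⁻⁸) = 3.545×10⁹ K⁴.
T = (3.545×10⁹)^(1/4).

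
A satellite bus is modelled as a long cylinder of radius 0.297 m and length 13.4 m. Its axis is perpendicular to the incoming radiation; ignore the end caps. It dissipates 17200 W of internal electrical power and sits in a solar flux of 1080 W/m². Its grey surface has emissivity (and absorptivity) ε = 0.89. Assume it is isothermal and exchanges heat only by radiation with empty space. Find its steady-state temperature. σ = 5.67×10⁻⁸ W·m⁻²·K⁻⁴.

T ≈ 375 K

At steady state, absorbed solar power + internal power = radiated power.
Absorbed: α·S·A_cross = 0.89·1080·7.960 = 7651 W (cross-section 2rL).
Total input = 7651 + 17200 = 24850 W.
Radiated: εσ·A_surf·T⁴ with A_surf = 2πrL = 25.01 m².
T⁴ = 24850/(0.89·5.67×10⁻⁸·25.01) = 1.969×10¹⁰ K⁴.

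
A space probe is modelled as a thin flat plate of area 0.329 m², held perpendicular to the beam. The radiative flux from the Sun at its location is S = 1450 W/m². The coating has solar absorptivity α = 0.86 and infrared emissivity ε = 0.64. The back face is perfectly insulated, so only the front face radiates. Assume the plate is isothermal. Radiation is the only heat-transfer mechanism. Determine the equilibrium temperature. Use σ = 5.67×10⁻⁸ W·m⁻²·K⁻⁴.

At equilibrium, absorbed power = emitted power.
Absorbing cross-section = A = 0.3290 m²; emitting surface = A = 0.3290 m² (ratio 1).
αS·A_cross = εσ·A_surf·T⁴  ⇒  T⁴ = αS/(ε·1σ).
T⁴ = 0.860·1450/(0.64·1·5.67×10⁻⁸) = 3.436×10¹⁰ K⁴.
T = (3.436×10¹⁰)^(1/4).

T ≈ 431 K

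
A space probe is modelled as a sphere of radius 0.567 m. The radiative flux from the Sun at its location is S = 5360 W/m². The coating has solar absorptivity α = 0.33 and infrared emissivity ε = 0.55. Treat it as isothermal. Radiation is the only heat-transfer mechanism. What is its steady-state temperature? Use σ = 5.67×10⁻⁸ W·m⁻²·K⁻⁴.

T ≈ 345 K

At equilibrium, absorbed power = emitted power.
Absorbing cross-section = πr² = 1.010 m²; emitting surface = 4πr² = 4.040 m² (ratio 4).
αS·A_cross = εσ·A_surf·T⁴  ⇒  T⁴ = αS/(ε·4σ).
T⁴ = 0.330·5360/(0.55·4·5.67×10⁻⁸) = 1.418×10¹⁰ K⁴.
T = (1.418×10¹⁰)^(1/4).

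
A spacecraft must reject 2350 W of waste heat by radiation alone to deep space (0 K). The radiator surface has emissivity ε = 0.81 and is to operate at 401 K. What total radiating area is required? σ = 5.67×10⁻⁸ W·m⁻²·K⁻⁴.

P = εσA T⁴ ⇒ A = P/(εσT⁴).
T⁴ = 2.586×10¹⁰ K⁴.
A = 2350/(0.81 × 5.67×10⁻⁸ × 2.586×10¹⁰).

A ≈ 1.98 m²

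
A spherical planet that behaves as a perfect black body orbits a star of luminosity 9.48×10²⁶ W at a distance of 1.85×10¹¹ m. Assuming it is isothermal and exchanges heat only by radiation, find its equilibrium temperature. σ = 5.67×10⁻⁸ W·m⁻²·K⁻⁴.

T ≈ 314 K

First find the stellar flux at distance d: S = L/(4πd²) = 9.48×10²⁶/(4π·(1.85×10¹¹)²) = 2204 W/m².
For an isothermal sphere, absorbed (1−a)S·πr² = emitted σ·4πr²·T⁴, so T⁴ = (1−a)S/(4σ).
T⁴ = 1.00·2204/(4·5.67×10⁻⁸) = 9.719×10⁹ K⁴.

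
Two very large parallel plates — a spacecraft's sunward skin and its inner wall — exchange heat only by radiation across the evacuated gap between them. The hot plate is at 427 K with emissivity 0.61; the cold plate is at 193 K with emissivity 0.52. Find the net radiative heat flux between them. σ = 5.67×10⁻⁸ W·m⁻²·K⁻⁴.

q ≈ 705 W/m²

For two infinite grey parallel plates, q = σ(T₁⁴ − T₂⁴)/(1/ε₁ + 1/ε₂ − 1).
T₁⁴ − T₂⁴ = 3.324×10¹⁰ − 1.387×10⁹ = 3.186×10¹⁰ K⁴.
1/ε₁ + 1/ε₂ − 1 = 1.639 + 1.923 − 1 = 2.562.
q = 5.67×10⁻⁸ × 3.186×10¹⁰ / 2.562.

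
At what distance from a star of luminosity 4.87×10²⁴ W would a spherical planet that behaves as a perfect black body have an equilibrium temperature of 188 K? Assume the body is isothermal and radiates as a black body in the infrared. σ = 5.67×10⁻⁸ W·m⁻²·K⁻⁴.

For an isothermal black-emitting sphere, (1−a)S·πr² = σ·4πr²·T⁴ ⇒ S = 4σT⁴/(1−a).
S = 4·5.67×10⁻⁸·(188)⁴/1.00 = 283.3 W/m².
Flux falls as S = L/(4πd²), so d = √(L/(4πS)) = √(4.87×10²⁴/(4π·283.3)).

d ≈ 3.70×10¹⁰ m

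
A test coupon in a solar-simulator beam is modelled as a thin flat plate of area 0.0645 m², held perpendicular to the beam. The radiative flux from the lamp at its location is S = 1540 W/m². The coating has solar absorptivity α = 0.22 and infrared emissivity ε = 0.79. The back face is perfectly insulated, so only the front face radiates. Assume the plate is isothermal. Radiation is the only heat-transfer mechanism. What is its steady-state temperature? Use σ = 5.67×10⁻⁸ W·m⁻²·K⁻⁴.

T ≈ 295 K

At equilibrium, absorbed power = emitted power.
Absorbing cross-section = A = 0.06450 m²; emitting surface = A = 0.06450 m² (ratio 1).
αS·A_cross = εσ·A_surf·T⁴  ⇒  T⁴ = αS/(ε·1σ).
T⁴ = 0.220·1540/(0.79·1·5.67×10⁻⁸) = 7.564×10⁹ K⁴.
T = (7.564×10⁹)^(1/4).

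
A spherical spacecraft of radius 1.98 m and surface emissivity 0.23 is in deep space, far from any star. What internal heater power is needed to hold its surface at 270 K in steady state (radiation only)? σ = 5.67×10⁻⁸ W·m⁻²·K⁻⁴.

P = εσ·4πr²·T⁴.
4πr² = 49.27 m²; T⁴ = 5.314×10⁹ K⁴.
P = 0.23·5.67×10⁻⁸·49.27·5.314×10⁹.

P ≈ 3410 W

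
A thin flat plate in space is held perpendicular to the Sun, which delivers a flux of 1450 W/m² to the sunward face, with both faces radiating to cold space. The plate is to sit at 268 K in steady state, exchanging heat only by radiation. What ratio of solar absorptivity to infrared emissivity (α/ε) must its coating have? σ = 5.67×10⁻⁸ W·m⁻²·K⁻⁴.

α/ε ≈ 0.403

Balance: αS·A = εσ·2A·T⁴ ⇒ α/ε = 2σT⁴/S.
α/ε = 2·5.67×10⁻⁸·(268)⁴/1450 = 2·5.67×10⁻⁸·5.159×10⁹/1450.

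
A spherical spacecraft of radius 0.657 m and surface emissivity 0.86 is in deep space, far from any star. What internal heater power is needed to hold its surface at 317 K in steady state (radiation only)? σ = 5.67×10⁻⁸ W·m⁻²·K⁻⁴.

P = εσ·4πr²·T⁴.
4πr² = 5.424 m²; T⁴ = 1.010×10¹⁰ K⁴.
P = 0.86·5.67×10⁻⁸·5.424·1.010×10¹⁰.

P ≈ 2670 W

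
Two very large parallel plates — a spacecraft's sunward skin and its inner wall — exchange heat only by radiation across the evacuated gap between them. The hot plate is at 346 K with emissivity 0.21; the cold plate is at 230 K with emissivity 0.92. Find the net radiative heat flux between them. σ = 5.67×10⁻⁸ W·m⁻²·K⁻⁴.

q ≈ 135 W/m²

For two infinite grey parallel plates, q = σ(T₁⁴ − T₂⁴)/(1/ε₁ + 1/ε₂ − 1).
T₁⁴ − T₂⁴ = 1.433×10¹⁰ − 2.798×10⁹ = 1.153×10¹⁰ K⁴.
1/ε₁ + 1/ε₂ − 1 = 4.762 + 1.087 − 1 = 4.849.
q = 5.67×10⁻⁸ × 1.153×10¹⁰ / 4.849.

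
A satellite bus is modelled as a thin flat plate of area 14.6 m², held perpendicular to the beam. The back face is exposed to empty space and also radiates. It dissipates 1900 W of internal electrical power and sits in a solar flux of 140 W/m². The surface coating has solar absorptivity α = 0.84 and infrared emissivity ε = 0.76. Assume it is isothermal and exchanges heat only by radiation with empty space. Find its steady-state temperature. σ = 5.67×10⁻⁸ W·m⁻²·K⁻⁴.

At steady state, absorbed solar power + internal power = radiated power.
Absorbed: α·S·A_cross = 0.84·140·14.60 = 1717 W (cross-section A).
Total input = 1717 + 1900 = 3617 W.
Radiated: εσ·A_surf·T⁴ with A_surf = 2A = 29.20 m².
T⁴ = 3617/(0.76·5.67×10⁻⁸·29.20) = 2.875×10⁹ K⁴.

T ≈ 232 K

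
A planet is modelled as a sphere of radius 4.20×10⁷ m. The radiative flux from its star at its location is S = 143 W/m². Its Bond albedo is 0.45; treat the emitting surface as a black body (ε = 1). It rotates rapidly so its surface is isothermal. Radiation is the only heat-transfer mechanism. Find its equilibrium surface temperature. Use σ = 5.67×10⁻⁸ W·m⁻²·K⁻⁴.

T ≈ 136 K

At equilibrium, absorbed power = emitted power.
Absorbing cross-section = πr² = 5.542×10¹⁵ m²; emitting surface = 4πr² = 2.217×10¹⁶ m² (ratio 4).
(1−a)S·A_cross = εσ·A_surf·T⁴  ⇒  T⁴ = (1−a)S/(4σ).
T⁴ = 0.550·143/(4·5.67×10⁻⁸) = 3.468×10⁸ K⁴.
T = (3.468×10⁸)^(1/4).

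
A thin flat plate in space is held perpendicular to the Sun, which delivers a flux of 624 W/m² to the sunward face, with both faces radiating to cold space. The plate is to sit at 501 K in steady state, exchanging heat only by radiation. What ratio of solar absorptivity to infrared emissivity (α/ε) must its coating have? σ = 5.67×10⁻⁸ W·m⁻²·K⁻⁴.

α/ε ≈ 11.4

Balance: αS·A = εσ·2A·T⁴ ⇒ α/ε = 2σT⁴/S.
α/ε = 2·5.67×10⁻⁸·(501)⁴/624 = 2·5.67×10⁻⁸·6.300×10¹⁰/624.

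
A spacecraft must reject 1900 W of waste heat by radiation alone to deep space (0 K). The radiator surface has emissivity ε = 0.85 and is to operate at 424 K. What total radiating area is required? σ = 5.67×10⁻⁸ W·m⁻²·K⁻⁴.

P = εσA T⁴ ⇒ A = P/(εσT⁴).
T⁴ = 3.232×10¹⁰ K⁴.
A = 1900/(0.85 × 5.67×10⁻⁸ × 3.232×10¹⁰).

A ≈ 1.22 m²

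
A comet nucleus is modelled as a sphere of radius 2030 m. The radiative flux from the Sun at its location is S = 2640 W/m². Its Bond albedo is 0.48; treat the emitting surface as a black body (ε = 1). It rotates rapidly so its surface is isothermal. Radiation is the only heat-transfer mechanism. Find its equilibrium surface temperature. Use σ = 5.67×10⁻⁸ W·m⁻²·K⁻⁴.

T ≈ 279 K

At equilibrium, absorbed power = emitted power.
Absorbing cross-section = πr² = 1.295×10⁷ m²; emitting surface = 4πr² = 5.178×10⁷ m² (ratio 4).
(1−a)S·A_cross = εσ·A_surf·T⁴  ⇒  T⁴ = (1−a)S/(4σ).
T⁴ = 0.520·2640/(4·5.67×10⁻⁸) = 6.053×10⁹ K⁴.
T = (6.053×10⁹)^(1/4).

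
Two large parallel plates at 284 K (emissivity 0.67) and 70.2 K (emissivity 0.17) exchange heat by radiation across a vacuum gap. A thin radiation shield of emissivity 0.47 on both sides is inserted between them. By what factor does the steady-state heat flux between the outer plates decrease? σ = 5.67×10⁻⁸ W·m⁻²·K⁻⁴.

Without shield: q₀ = σΔ(T⁴)/(1/ε₁+1/ε₂−1) with denominator 6.375.
With shield the two gaps are in series; the resistances add: (1/ε₁+1/ε_s−1)+(1/ε_s+1/ε₂−1) = 2.620+7.010 = 9.630.
Heat-flux ratio q₀/q = 9.630/6.375.

factor ≈ 1.51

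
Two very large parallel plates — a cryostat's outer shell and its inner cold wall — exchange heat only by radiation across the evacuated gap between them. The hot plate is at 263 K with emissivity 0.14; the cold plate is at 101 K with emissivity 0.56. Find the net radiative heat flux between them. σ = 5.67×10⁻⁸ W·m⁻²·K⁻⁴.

q ≈ 33.5 W/m²

For two infinite grey parallel plates, q = σ(T₁⁴ − T₂⁴)/(1/ε₁ + 1/ε₂ − 1).
T₁⁴ − T₂⁴ = 4.784×10⁹ − 1.041×10⁸ = 4.680×10⁹ K⁴.
1/ε₁ + 1/ε₂ − 1 = 7.143 + 1.786 − 1 = 7.929.
q = 5.67×10⁻⁸ × 4.680×10⁹ / 7.929.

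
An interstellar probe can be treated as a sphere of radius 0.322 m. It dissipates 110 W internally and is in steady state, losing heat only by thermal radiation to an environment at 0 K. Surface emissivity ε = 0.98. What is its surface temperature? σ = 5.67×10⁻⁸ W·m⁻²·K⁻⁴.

Steady state: internal power = radiated power, P = εσA T⁴.
Radiating area A = 4πr² = 1.303 m².
T⁴ = P/(εσA) = 110/(0.98·5.67×10⁻⁸·1.303) = 1.519×10⁹ K⁴.
T = (1.519×10⁹)^(1/4).

T ≈ 197 K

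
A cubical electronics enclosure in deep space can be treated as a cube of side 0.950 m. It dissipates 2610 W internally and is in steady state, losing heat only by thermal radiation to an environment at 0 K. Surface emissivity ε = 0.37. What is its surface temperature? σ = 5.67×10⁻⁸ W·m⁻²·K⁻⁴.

T ≈ 389 K

Steady state: internal power = radiated power, P = εσA T⁴.
Radiating area A = 6L² = 5.415 m².
T⁴ = P/(εσA) = 2610/(0.37·5.67×10⁻⁸·5.415) = 2.298×10¹⁰ K⁴.
T = (2.298×10¹⁰)^(1/4).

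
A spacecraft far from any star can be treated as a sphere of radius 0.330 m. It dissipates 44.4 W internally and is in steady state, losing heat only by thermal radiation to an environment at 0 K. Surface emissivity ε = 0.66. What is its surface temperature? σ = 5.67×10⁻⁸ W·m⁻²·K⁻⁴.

Steady state: internal power = radiated power, P = εσA T⁴.
Radiating area A = 4πr² = 1.368 m².
T⁴ = P/(εσA) = 44.4/(0.66·5.67×10⁻⁸·1.368) = 8.670×10⁸ K⁴.
T = (8.670×10⁸)^(1/4).

T ≈ 172 K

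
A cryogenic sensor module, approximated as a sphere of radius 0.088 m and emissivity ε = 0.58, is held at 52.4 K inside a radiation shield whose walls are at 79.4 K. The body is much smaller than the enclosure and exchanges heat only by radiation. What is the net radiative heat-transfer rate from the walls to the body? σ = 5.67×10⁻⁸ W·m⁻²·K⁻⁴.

P_net ≈ 0.103 W

For a small grey body in a large enclosure: P_net = εσA(T_body⁴ − T_wall⁴).
A = 4πr² = 0.09731 m²; T_body⁴ − T_wall⁴ = 7.539×10⁶ − 3.974×10⁷ = -3.221×10⁷ K⁴.
|P_net| = 0.58·5.67×10⁻⁸·0.09731·3.221×10⁷.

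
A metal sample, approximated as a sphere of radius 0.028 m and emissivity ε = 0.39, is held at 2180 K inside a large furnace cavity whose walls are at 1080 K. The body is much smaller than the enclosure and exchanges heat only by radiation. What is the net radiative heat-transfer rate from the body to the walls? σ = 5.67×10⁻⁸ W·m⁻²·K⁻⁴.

P_net ≈ 4620 W

For a small grey body in a large enclosure: P_net = εσA(T_body⁴ − T_wall⁴).
A = 4πr² = 0.009852 m²; T_body⁴ − T_wall⁴ = 2.259×10¹³ − 1.360×10¹² = 2.122×10¹³ K⁴.
|P_net| = 0.39·5.67×10⁻⁸·0.009852·2.122×10¹³.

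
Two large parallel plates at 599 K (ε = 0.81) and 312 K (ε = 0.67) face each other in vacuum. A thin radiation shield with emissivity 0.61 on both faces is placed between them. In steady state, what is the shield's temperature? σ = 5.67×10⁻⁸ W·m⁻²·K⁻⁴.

In steady state the net flux on the hot side equals that on the cold side.
σ(T₁⁴−T_s⁴)/D₁ = σ(T_s⁴−T₂⁴)/D₂, with D₁ = 1/ε₁+1/ε_s−1 = 1.874, D₂ = 1/ε_s+1/ε₂−1 = 2.132.
Solve for T_s⁴: T_s⁴ = (D₂·T₁⁴ + D₁·T₂⁴)/(D₁+D₂) = 7.295×10¹⁰ K⁴.

T_s ≈ 520 K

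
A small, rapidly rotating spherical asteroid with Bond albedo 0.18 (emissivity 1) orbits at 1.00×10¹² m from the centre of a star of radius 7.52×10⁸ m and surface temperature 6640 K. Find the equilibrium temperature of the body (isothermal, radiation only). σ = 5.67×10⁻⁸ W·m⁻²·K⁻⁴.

T ≈ 123 K

The star's surface emits σT_*⁴; at distance d the flux is S = σT_*⁴(R_*/d)².
S = 5.67×10⁻⁸·(6640)⁴·(7.52×10⁸/1.00×10¹²)² = 62.33 W/m².
For an isothermal sphere T⁴ = (1−a)S/(4σ) = 2.254×10⁸ K⁴.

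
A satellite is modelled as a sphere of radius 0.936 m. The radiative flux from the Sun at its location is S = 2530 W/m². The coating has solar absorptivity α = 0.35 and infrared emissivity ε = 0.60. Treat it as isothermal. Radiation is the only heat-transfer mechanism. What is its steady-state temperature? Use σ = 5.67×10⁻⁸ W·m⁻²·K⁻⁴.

T ≈ 284 K

At equilibrium, absorbed power = emitted power.
Absorbing cross-section = πr² = 2.752 m²; emitting surface = 4πr² = 11.01 m² (ratio 4).
αS·A_cross = εσ·A_surf·T⁴  ⇒  T⁴ = αS/(ε·4σ).
T⁴ = 0.350·2530/(0.60·4·5.67×10⁻⁸) = 6.507×10⁹ K⁴.
T = (6.507×10⁹)^(1/4).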